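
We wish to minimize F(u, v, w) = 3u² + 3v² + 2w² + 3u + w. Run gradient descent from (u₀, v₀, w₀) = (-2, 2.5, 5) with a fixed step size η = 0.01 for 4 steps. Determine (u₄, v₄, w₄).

(-1.67112344, 1.9518724, 4.20906944)

∇F = (6u + 3, 6v, 4w + 1)
Step 1: at (-2, 2.5, 5), ∇F = (-9, 15, 21) → (-2, 2.5, 5) − 0.01·(-9, 15, 21) = (-1.91, 2.35, 4.79)
Step 2: at (-1.91, 2.35, 4.79), ∇F = (-8.46, 14.1, 20.16) → (-1.91, 2.35, 4.79) − 0.01·(-8.46, 14.1, 20.16) = (-1.8254, 2.209, 4.5884)
Step 3: at (-1.8254, 2.209, 4.5884), ∇F = (-7.9524, 13.254, 19.3536) → (-1.8254, 2.209, 4.5884) − 0.01·(-7.9524, 13.254, 19.3536) = (-1.745876, 2.07646, 4.394864)
Step 4: at (-1.745876, 2.07646, 4.394864), ∇F = (-7.475256, 12.45876, 18.579456) → (-1.745876, 2.07646, 4.394864) − 0.01·(-7.475256, 12.45876, 18.579456) = (-1.67112344, 1.9518724, 4.20906944)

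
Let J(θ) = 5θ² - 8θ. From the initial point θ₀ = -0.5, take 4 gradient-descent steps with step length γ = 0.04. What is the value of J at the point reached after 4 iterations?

J′(θ) = 10θ - 8
θ₁ = -0.5 − 0.04·(-13) = 0.02
θ₂ = 0.02 − 0.04·(-7.8) = 0.332
θ₃ = 0.332 − 0.04·(-4.68) = 0.5192
θ₄ = 0.5192 − 0.04·(-2.808) = 0.63152
J(0.63152) = -3.058072448

-3.058072448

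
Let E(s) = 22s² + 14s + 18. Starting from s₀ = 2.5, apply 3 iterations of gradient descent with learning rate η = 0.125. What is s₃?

-257.125

E′(s) = 44s + 14
Step 1: E′(2.5) = 124; s₁ = 2.5 − 0.125·124 = -13
Step 2: E′(-13) = -558; s₂ = -13 − 0.125·(-558) = 56.75
Step 3: E′(56.75) = 2511; s₃ = 56.75 − 0.125·2511 = -257.125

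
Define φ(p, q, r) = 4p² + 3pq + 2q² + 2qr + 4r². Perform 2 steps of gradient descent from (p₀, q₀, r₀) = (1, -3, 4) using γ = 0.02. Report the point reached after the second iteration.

∇φ = (8p + 3q, 3p + 4q + 2r, 2q + 8r)
(p₁, q₁, r₁) = (1, -3, 4) − 0.02·(-1, -1, 26) = (1.02, -2.98, 3.48)
(p₂, q₂, r₂) = (1.02, -2.98, 3.48) − 0.02·(-0.78, -1.9, 21.88) = (1.0356, -2.942, 3.0424)

(1.0356, -2.942, 3.0424)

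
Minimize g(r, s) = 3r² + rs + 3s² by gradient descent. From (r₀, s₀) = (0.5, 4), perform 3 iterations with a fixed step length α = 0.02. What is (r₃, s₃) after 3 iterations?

∇g = (6r + s, r + 6s)
(r₁, s₁) = (0.5, 4) − 0.02·(7, 24.5) = (0.36, 3.51)
(r₂, s₂) = (0.36, 3.51) − 0.02·(5.67, 21.42) = (0.2466, 3.0816)
(r₃, s₃) = (0.2466, 3.0816) − 0.02·(4.5612, 18.7362) = (0.155376, 2.706876)

(0.155376, 2.706876)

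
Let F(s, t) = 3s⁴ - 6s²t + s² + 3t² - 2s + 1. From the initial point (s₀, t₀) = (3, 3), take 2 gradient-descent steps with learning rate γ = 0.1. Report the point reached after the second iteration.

(8065.32, 219.24)

∇F = (12s³ - 12st + 2s - 2, -6s² + 6t)
(s₁, t₁) = (3, 3) − 0.1·(220, -36) = (-19, 6.6)
(s₂, t₂) = (-19, 6.6) − 0.1·(-80843.2, -2126.4) = (8065.32, 219.24)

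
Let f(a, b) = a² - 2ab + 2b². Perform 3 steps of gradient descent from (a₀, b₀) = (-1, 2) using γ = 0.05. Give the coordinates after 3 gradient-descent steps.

∇f = (2a - 2b, -2a + 4b)
Step 1: at (-1, 2), ∇f = (-6, 10) → (-1, 2) − 0.05·(-6, 10) = (-0.7, 1.5)
Step 2: at (-0.7, 1.5), ∇f = (-4.4, 7.4) → (-0.7, 1.5) − 0.05·(-4.4, 7.4) = (-0.48, 1.13)
Step 3: at (-0.48, 1.13), ∇f = (-3.22, 5.48) → (-0.48, 1.13) − 0.05·(-3.22, 5.48) = (-0.319, 0.856)

(-0.319, 0.856)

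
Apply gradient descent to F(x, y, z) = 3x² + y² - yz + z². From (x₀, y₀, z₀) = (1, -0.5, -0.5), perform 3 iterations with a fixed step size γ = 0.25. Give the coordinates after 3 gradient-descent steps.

(-0.125, -0.2109375, -0.2109375)

∇F = (6x, 2y - z, -y + 2z)
Step 1: at (1, -0.5, -0.5), ∇F = (6, -0.5, -0.5) → (1, -0.5, -0.5) − 0.25·(6, -0.5, -0.5) = (-0.5, -0.375, -0.375)
Step 2: at (-0.5, -0.375, -0.375), ∇F = (-3, -0.375, -0.375) → (-0.5, -0.375, -0.375) − 0.25·(-3, -0.375, -0.375) = (0.25, -0.28125, -0.28125)
Step 3: at (0.25, -0.28125, -0.28125), ∇F = (1.5, -0.28125, -0.28125) → (0.25, -0.28125, -0.28125) − 0.25·(1.5, -0.28125, -0.28125) = (-0.125, -0.2109375, -0.2109375)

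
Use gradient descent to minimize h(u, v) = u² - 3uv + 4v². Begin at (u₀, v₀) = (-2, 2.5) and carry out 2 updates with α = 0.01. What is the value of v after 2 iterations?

∇h = (2u - 3v, -3u + 8v)
Step 1: at (-2, 2.5), ∇h = (-11.5, 26) → (-2, 2.5) − 0.01·(-11.5, 26) = (-1.885, 2.24)
Step 2: at (-1.885, 2.24), ∇h = (-10.49, 23.575) → (-1.885, 2.24) − 0.01·(-10.49, 23.575) = (-1.7801, 2.00425)
v = 2.00425

2.00425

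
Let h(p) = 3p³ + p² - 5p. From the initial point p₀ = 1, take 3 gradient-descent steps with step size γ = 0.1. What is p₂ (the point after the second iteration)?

0.676

h′(p) = 9p² + 2p - 5
Step 1: h′(1) = 6; p₁ = 1 − 0.1·6 = 0.4
Step 2: h′(0.4) = -2.76; p₂ = 0.4 − 0.1·(-2.76) = 0.676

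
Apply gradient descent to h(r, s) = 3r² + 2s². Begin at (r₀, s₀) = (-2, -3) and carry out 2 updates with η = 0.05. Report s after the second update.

-1.92

∇h = (6r, 4s)
Step 1: at (-2, -3), ∇h = (-12, -12) → (-2, -3) − 0.05·(-12, -12) = (-1.4, -2.4)
Step 2: at (-1.4, -2.4), ∇h = (-8.4, -9.6) → (-1.4, -2.4) − 0.05·(-8.4, -9.6) = (-0.98, -1.92)
s = -1.92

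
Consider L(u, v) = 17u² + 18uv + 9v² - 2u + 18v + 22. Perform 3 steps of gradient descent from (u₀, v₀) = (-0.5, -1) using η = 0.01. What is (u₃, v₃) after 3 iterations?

∇L = (34u + 18v - 2, 18u + 18v + 18)
(u₁, v₁) = (-0.5, -1) − 0.01·(-37, -9) = (-0.13, -0.91)
(u₂, v₂) = (-0.13, -0.91) − 0.01·(-22.8, -0.72) = (0.098, -0.9028)
(u₃, v₃) = (0.098, -0.9028) − 0.01·(-14.9184, 3.5136) = (0.247184, -0.937936)

(0.247184, -0.937936)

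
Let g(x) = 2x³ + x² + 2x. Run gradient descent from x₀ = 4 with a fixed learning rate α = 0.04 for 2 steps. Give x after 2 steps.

g′(x) = 6x² + 2x + 2
Step 1: g′(4) = 106; x₁ = 4 − 0.04·106 = -0.24
Step 2: g′(-0.24) = 1.8656; x₂ = -0.24 − 0.04·1.8656 = -0.314624

-0.314624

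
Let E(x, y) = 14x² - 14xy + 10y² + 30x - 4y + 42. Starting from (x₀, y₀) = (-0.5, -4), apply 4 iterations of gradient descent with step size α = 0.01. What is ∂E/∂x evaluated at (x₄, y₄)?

4.47700992

∇E = (28x - 14y + 30, -14x + 20y - 4)
(x₁, y₁) = (-0.5, -4) − 0.01·(72, -77) = (-1.22, -3.23)
(x₂, y₂) = (-1.22, -3.23) − 0.01·(41.06, -51.52) = (-1.6306, -2.7148)
(x₃, y₃) = (-1.6306, -2.7148) − 0.01·(22.3504, -35.4676) = (-1.854104, -2.360124)
(x₄, y₄) = (-1.854104, -2.360124) − 0.01·(11.126824, -25.245024) = (-1.96537224, -2.10767376)
∂E/∂x at (-1.96537224, -2.10767376) = 4.47700992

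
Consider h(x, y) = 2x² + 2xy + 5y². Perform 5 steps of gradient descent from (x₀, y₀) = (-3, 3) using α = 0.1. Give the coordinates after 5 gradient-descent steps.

∇h = (4x + 2y, 2x + 10y)
(x₁, y₁) = (-3, 3) − 0.1·(-6, 24) = (-2.4, 0.6)
(x₂, y₂) = (-2.4, 0.6) − 0.1·(-8.4, 1.2) = (-1.56, 0.48)
(x₃, y₃) = (-1.56, 0.48) − 0.1·(-5.28, 1.68) = (-1.032, 0.312)
(x₄, y₄) = (-1.032, 0.312) − 0.1·(-3.504, 1.056) = (-0.6816, 0.2064)
(x₅, y₅) = (-0.6816, 0.2064) − 0.1·(-2.3136, 0.7008) = (-0.45024, 0.13632)

(-0.45024, 0.13632)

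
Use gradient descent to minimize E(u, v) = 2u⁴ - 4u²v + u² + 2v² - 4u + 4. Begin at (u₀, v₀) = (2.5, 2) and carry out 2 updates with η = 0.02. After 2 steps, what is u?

∇E = (8u³ - 8uv + 2u - 4, -4u² + 4v)
Step 1: at (2.5, 2), ∇E = (86, -17) → (2.5, 2) − 0.02·(86, -17) = (0.78, 2.34)
Step 2: at (0.78, 2.34), ∇E = (-13.245184, 6.9264) → (0.78, 2.34) − 0.02·(-13.245184, 6.9264) = (1.04490368, 2.201472)
u = 1.04490368

1.04490368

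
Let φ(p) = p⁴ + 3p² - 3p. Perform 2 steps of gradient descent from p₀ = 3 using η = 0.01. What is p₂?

1.47199068

φ′(p) = 4p³ + 6p - 3
Step 1: φ′(3) = 123; p₁ = 3 − 0.01·123 = 1.77
Step 2: φ′(1.77) = 29.800932; p₂ = 1.77 − 0.01·29.800932 = 1.47199068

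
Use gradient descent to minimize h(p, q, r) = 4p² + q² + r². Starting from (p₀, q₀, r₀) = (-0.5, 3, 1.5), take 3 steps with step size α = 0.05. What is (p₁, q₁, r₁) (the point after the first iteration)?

(-0.3, 2.7, 1.35)

∇h = (8p, 2q, 2r)
(p₁, q₁, r₁) = (-0.5, 3, 1.5) − 0.05·(-4, 6, 3) = (-0.3, 2.7, 1.35)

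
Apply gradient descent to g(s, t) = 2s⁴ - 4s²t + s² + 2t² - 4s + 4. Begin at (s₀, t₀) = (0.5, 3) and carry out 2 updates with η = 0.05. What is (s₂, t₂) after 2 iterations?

∇g = (8s³ - 8st + 2s - 4, -4s² + 4t)
(s₁, t₁) = (0.5, 3) − 0.05·(-14, 11) = (1.2, 2.45)
(s₂, t₂) = (1.2, 2.45) − 0.05·(-11.296, 4.04) = (1.7648, 2.248)

(1.7648, 2.248)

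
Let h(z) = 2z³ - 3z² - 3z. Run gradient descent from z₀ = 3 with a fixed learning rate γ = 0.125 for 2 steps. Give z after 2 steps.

h′(z) = 6z² - 6z - 3
z₁ = 3 − 0.125·33 = -1.125
z₂ = -1.125 − 0.125·11.34375 = -2.54296875

-2.54296875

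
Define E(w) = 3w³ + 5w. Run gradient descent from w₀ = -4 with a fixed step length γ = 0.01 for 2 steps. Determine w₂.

-8.252609

E′(w) = 9w² + 5
w₁ = -4 − 0.01·149 = -5.49
w₂ = -5.49 − 0.01·276.2609 = -8.252609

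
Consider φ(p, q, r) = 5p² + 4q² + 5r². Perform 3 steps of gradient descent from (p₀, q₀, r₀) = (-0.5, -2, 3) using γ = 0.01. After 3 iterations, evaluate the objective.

34.280826271504

∇φ = (10p, 8q, 10r)
Step 1: at (-0.5, -2, 3), ∇φ = (-5, -16, 30) → (-0.5, -2, 3) − 0.01·(-5, -16, 30) = (-0.45, -1.84, 2.7)
Step 2: at (-0.45, -1.84, 2.7), ∇φ = (-4.5, -14.72, 27) → (-0.45, -1.84, 2.7) − 0.01·(-4.5, -14.72, 27) = (-0.405, -1.6928, 2.43)
Step 3: at (-0.405, -1.6928, 2.43), ∇φ = (-4.05, -13.5424, 24.3) → (-0.405, -1.6928, 2.43) − 0.01·(-4.05, -13.5424, 24.3) = (-0.3645, -1.557376, 2.187)
φ(-0.3645, -1.557376, 2.187) = 34.280826271504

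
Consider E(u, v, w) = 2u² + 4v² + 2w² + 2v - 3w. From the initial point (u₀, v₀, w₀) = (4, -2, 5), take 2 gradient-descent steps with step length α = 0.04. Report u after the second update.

2.8224

∇E = (4u, 8v + 2, 4w - 3)
Step 1: at (4, -2, 5), ∇E = (16, -14, 17) → (4, -2, 5) − 0.04·(16, -14, 17) = (3.36, -1.44, 4.32)
Step 2: at (3.36, -1.44, 4.32), ∇E = (13.44, -9.52, 14.28) → (3.36, -1.44, 4.32) − 0.04·(13.44, -9.52, 14.28) = (2.8224, -1.0592, 3.7488)
u = 2.8224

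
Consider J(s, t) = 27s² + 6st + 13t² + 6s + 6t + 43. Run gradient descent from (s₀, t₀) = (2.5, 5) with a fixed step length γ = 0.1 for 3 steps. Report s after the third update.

∇J = (54s + 6t + 6, 6s + 26t + 6)
(s₁, t₁) = (2.5, 5) − 0.1·(171, 151) = (-14.6, -10.1)
(s₂, t₂) = (-14.6, -10.1) − 0.1·(-843, -344.2) = (69.7, 24.32)
(s₃, t₃) = (69.7, 24.32) − 0.1·(3915.72, 1056.52) = (-321.872, -81.332)
s = -321.872

-321.872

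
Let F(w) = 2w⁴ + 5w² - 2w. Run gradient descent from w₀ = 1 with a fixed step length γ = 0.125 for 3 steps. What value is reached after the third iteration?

F′(w) = 8w³ + 10w - 2
w₁ = 1 − 0.125·16 = -1
w₂ = -1 − 0.125·(-20) = 1.5
w₃ = 1.5 − 0.125·40 = -3.5

-3.5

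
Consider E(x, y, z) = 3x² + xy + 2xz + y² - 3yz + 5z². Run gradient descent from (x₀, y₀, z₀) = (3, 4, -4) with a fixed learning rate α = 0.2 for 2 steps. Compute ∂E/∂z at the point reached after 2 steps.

-68.56

∇E = (6x + y + 2z, x + 2y - 3z, 2x - 3y + 10z)
(x₁, y₁, z₁) = (3, 4, -4) − 0.2·(14, 23, -46) = (0.2, -0.6, 5.2)
(x₂, y₂, z₂) = (0.2, -0.6, 5.2) − 0.2·(11, -16.6, 54.2) = (-2, 2.72, -5.64)
∂E/∂z at (-2, 2.72, -5.64) = -68.56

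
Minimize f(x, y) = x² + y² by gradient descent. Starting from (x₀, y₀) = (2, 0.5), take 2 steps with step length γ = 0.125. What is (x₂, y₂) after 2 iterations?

∇f = (2x, 2y)
(x₁, y₁) = (2, 0.5) − 0.125·(4, 1) = (1.5, 0.375)
(x₂, y₂) = (1.5, 0.375) − 0.125·(3, 0.75) = (1.125, 0.28125)

(1.125, 0.28125)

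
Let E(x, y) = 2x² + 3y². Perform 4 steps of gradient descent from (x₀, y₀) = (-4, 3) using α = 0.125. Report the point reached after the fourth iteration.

(-0.25, 0.01171875)

∇E = (4x, 6y)
Step 1: at (-4, 3), ∇E = (-16, 18) → (-4, 3) − 0.125·(-16, 18) = (-2, 0.75)
Step 2: at (-2, 0.75), ∇E = (-8, 4.5) → (-2, 0.75) − 0.125·(-8, 4.5) = (-1, 0.1875)
Step 3: at (-1, 0.1875), ∇E = (-4, 1.125) → (-1, 0.1875) − 0.125·(-4, 1.125) = (-0.5, 0.046875)
Step 4: at (-0.5, 0.046875), ∇E = (-2, 0.28125) → (-0.5, 0.046875) − 0.125·(-2, 0.28125) = (-0.25, 0.01171875)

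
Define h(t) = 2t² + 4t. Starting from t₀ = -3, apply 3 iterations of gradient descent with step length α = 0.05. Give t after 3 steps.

h′(t) = 4t + 4
t₁ = -3 − 0.05·(-8) = -2.6
t₂ = -2.6 − 0.05·(-6.4) = -2.28
t₃ = -2.28 − 0.05·(-5.12) = -2.024

-2.024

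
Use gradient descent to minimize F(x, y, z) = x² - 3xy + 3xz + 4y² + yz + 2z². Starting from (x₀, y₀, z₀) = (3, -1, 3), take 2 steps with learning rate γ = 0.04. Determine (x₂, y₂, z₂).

∇F = (2x - 3y + 3z, -3x + 8y + z, 3x + y + 4z)
(x₁, y₁, z₁) = (3, -1, 3) − 0.04·(18, -14, 20) = (2.28, -0.44, 2.2)
(x₂, y₂, z₂) = (2.28, -0.44, 2.2) − 0.04·(12.48, -8.16, 15.2) = (1.7808, -0.1136, 1.592)

(1.7808, -0.1136, 1.592)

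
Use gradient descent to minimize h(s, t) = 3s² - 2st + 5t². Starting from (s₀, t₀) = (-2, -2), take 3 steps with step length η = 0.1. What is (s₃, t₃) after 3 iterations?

∇h = (6s - 2t, -2s + 10t)
Step 1: at (-2, -2), ∇h = (-8, -16) → (-2, -2) − 0.1·(-8, -16) = (-1.2, -0.4)
Step 2: at (-1.2, -0.4), ∇h = (-6.4, -1.6) → (-1.2, -0.4) − 0.1·(-6.4, -1.6) = (-0.56, -0.24)
Step 3: at (-0.56, -0.24), ∇h = (-2.88, -1.28) → (-0.56, -0.24) − 0.1·(-2.88, -1.28) = (-0.272, -0.112)

(-0.272, -0.112)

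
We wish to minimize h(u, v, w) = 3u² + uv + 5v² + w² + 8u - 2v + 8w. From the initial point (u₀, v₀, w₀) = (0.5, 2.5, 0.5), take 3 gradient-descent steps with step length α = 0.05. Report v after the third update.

0.5150625

∇h = (6u + v + 8, u + 10v - 2, 2w + 8)
(u₁, v₁, w₁) = (0.5, 2.5, 0.5) − 0.05·(13.5, 23.5, 9) = (-0.175, 1.325, 0.05)
(u₂, v₂, w₂) = (-0.175, 1.325, 0.05) − 0.05·(8.275, 11.075, 8.1) = (-0.58875, 0.77125, -0.355)
(u₃, v₃, w₃) = (-0.58875, 0.77125, -0.355) − 0.05·(5.23875, 5.12375, 7.29) = (-0.8506875, 0.5150625, -0.7195)
v = 0.5150625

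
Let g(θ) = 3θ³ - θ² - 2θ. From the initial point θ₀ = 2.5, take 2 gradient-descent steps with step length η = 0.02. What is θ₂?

g′(θ) = 9θ² - 2θ - 2
Step 1: g′(2.5) = 49.25; θ₁ = 2.5 − 0.02·49.25 = 1.515
Step 2: g′(1.515) = 15.627025; θ₂ = 1.515 − 0.02·15.627025 = 1.2024595

1.2024595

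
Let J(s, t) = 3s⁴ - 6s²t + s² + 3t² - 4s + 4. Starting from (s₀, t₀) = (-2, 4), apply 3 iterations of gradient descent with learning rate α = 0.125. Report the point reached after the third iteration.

∇J = (12s³ - 12st + 2s - 4, -6s² + 6t)
(s₁, t₁) = (-2, 4) − 0.125·(-8, 0) = (-1, 4)
(s₂, t₂) = (-1, 4) − 0.125·(30, 18) = (-4.75, 1.75)
(s₃, t₃) = (-4.75, 1.75) − 0.125·(-1199.8125, -124.875) = (145.2265625, 17.359375)

(145.2265625, 17.359375)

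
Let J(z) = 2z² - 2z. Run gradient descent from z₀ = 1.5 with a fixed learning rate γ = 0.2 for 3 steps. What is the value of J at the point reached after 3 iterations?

-0.499872

J′(z) = 4z - 2
z₁ = 1.5 − 0.2·4 = 0.7
z₂ = 0.7 − 0.2·0.8 = 0.54
z₃ = 0.54 − 0.2·0.16 = 0.508
J(0.508) = -0.499872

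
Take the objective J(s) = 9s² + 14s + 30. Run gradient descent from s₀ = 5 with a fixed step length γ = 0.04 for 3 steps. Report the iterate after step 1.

J′(s) = 18s + 14
Step 1: J′(5) = 104; s₁ = 5 − 0.04·104 = 0.84

0.84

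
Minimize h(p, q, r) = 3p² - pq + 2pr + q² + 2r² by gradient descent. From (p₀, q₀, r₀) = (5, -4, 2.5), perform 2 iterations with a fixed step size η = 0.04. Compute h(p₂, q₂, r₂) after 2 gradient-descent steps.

41.02212992

∇h = (6p - q + 2r, -p + 2q, 2p + 4r)
(p₁, q₁, r₁) = (5, -4, 2.5) − 0.04·(39, -13, 20) = (3.44, -3.48, 1.7)
(p₂, q₂, r₂) = (3.44, -3.48, 1.7) − 0.04·(27.52, -10.4, 13.68) = (2.3392, -3.064, 1.1528)
h(2.3392, -3.064, 1.1528) = 41.02212992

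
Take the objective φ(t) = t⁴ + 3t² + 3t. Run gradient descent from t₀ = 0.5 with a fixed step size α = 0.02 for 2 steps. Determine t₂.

φ′(t) = 4t³ + 6t + 3
t₁ = 0.5 − 0.02·6.5 = 0.37
t₂ = 0.37 − 0.02·5.422612 = 0.26154776

0.26154776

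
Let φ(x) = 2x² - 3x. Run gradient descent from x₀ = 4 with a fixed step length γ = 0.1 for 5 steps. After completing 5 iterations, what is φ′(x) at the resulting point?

1.01088

φ′(x) = 4x - 3
x₁ = 4 − 0.1·13 = 2.7
x₂ = 2.7 − 0.1·7.8 = 1.92
x₃ = 1.92 − 0.1·4.68 = 1.452
x₄ = 1.452 − 0.1·2.808 = 1.1712
x₅ = 1.1712 − 0.1·1.6848 = 1.00272
φ′(x) at (1.00272) = 1.01088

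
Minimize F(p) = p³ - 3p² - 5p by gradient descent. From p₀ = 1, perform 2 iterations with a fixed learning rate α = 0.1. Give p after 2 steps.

2.408

F′(p) = 3p² - 6p - 5
Step 1: F′(1) = -8; p₁ = 1 − 0.1·(-8) = 1.8
Step 2: F′(1.8) = -6.08; p₂ = 1.8 − 0.1·(-6.08) = 2.408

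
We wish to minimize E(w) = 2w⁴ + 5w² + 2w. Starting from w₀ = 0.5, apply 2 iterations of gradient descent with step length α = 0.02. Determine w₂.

E′(w) = 8w³ + 10w + 2
w₁ = 0.5 − 0.02·8 = 0.34
w₂ = 0.34 − 0.02·5.714432 = 0.22571136

0.22571136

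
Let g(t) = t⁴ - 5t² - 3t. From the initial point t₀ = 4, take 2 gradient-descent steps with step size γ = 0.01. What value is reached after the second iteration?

1.82543188

g′(t) = 4t³ - 10t - 3
t₁ = 4 − 0.01·213 = 1.87
t₂ = 1.87 − 0.01·4.456812 = 1.82543188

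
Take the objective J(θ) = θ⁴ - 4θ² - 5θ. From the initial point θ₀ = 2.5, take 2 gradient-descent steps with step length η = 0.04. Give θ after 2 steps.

1.36

J′(θ) = 4θ³ - 8θ - 5
Step 1: J′(2.5) = 37.5; θ₁ = 2.5 − 0.04·37.5 = 1
Step 2: J′(1) = -9; θ₂ = 1 − 0.04·(-9) = 1.36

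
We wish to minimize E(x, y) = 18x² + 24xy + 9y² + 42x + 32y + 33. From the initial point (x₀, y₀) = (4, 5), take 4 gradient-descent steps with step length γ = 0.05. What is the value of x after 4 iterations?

∇E = (36x + 24y + 42, 24x + 18y + 32)
(x₁, y₁) = (4, 5) − 0.05·(306, 218) = (-11.3, -5.9)
(x₂, y₂) = (-11.3, -5.9) − 0.05·(-506.4, -345.4) = (14.02, 11.37)
(x₃, y₃) = (14.02, 11.37) − 0.05·(819.6, 573.14) = (-26.96, -17.287)
(x₄, y₄) = (-26.96, -17.287) − 0.05·(-1343.448, -926.206) = (40.2124, 29.0233)
x = 40.2124

40.2124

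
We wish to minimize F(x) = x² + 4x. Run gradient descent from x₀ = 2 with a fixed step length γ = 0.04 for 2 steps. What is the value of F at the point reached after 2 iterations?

7.46228736

F′(x) = 2x + 4
Step 1: F′(2) = 8; x₁ = 2 − 0.04·8 = 1.68
Step 2: F′(1.68) = 7.36; x₂ = 1.68 − 0.04·7.36 = 1.3856
F(1.3856) = 7.46228736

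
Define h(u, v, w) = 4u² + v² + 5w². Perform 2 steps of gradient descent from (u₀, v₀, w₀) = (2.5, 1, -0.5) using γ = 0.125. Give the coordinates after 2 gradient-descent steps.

∇h = (8u, 2v, 10w)
(u₁, v₁, w₁) = (2.5, 1, -0.5) − 0.125·(20, 2, -5) = (0, 0.75, 0.125)
(u₂, v₂, w₂) = (0, 0.75, 0.125) − 0.125·(0, 1.5, 1.25) = (0, 0.5625, -0.03125)

(0, 0.5625, -0.03125)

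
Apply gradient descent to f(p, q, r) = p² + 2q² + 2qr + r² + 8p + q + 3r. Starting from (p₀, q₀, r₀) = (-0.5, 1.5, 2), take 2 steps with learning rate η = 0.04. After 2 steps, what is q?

∇f = (2p + 8, 4q + 2r + 1, 2q + 2r + 3)
Step 1: at (-0.5, 1.5, 2), ∇f = (7, 11, 10) → (-0.5, 1.5, 2) − 0.04·(7, 11, 10) = (-0.78, 1.06, 1.6)
Step 2: at (-0.78, 1.06, 1.6), ∇f = (6.44, 8.44, 8.32) → (-0.78, 1.06, 1.6) − 0.04·(6.44, 8.44, 8.32) = (-1.0376, 0.7224, 1.2672)
q = 0.7224

0.7224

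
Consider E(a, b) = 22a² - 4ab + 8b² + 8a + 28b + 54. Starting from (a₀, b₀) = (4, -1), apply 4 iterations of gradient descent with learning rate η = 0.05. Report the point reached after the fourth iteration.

(9.0896, -3.1552)

∇E = (44a - 4b + 8, -4a + 16b + 28)
(a₁, b₁) = (4, -1) − 0.05·(188, -4) = (-5.4, -0.8)
(a₂, b₂) = (-5.4, -0.8) − 0.05·(-226.4, 36.8) = (5.92, -2.64)
(a₃, b₃) = (5.92, -2.64) − 0.05·(279.04, -37.92) = (-8.032, -0.744)
(a₄, b₄) = (-8.032, -0.744) − 0.05·(-342.432, 48.224) = (9.0896, -3.1552)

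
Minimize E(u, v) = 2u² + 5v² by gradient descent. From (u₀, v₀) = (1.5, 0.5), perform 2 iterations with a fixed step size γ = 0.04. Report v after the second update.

0.18

∇E = (4u, 10v)
Step 1: at (1.5, 0.5), ∇E = (6, 5) → (1.5, 0.5) − 0.04·(6, 5) = (1.26, 0.3)
Step 2: at (1.26, 0.3), ∇E = (5.04, 3) → (1.26, 0.3) − 0.04·(5.04, 3) = (1.0584, 0.18)
v = 0.18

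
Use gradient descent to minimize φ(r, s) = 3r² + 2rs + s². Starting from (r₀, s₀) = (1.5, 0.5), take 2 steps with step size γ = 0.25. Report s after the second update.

∇φ = (6r + 2s, 2r + 2s)
Step 1: at (1.5, 0.5), ∇φ = (10, 4) → (1.5, 0.5) − 0.25·(10, 4) = (-1, -0.5)
Step 2: at (-1, -0.5), ∇φ = (-7, -3) → (-1, -0.5) − 0.25·(-7, -3) = (0.75, 0.25)
s = 0.25

0.25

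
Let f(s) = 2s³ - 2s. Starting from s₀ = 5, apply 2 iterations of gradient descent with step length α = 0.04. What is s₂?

-1.043136

f′(s) = 6s² - 2
Step 1: f′(5) = 148; s₁ = 5 − 0.04·148 = -0.92
Step 2: f′(-0.92) = 3.0784; s₂ = -0.92 − 0.04·3.0784 = -1.043136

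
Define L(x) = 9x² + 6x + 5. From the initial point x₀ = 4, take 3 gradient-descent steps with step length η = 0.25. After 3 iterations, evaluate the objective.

L′(x) = 18x + 6
x₁ = 4 − 0.25·78 = -15.5
x₂ = -15.5 − 0.25·(-273) = 52.75
x₃ = 52.75 − 0.25·955.5 = -186.125
L(-186.125) = 310670.890625

310670.890625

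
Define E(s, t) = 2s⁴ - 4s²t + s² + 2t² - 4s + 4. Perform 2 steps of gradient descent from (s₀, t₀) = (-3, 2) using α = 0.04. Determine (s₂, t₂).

∇E = (8s³ - 8st + 2s - 4, -4s² + 4t)
Step 1: at (-3, 2), ∇E = (-178, -28) → (-3, 2) − 0.04·(-178, -28) = (4.12, 3.12)
Step 2: at (4.12, 3.12), ∇E = (460.881024, -55.4176) → (4.12, 3.12) − 0.04·(460.881024, -55.4176) = (-14.31524096, 5.336704)

(-14.31524096, 5.336704)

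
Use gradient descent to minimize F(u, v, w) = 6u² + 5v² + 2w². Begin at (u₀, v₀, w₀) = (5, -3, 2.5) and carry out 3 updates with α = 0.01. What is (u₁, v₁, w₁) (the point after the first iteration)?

∇F = (12u, 10v, 4w)
Step 1: at (5, -3, 2.5), ∇F = (60, -30, 10) → (5, -3, 2.5) − 0.01·(60, -30, 10) = (4.4, -2.7, 2.4)

(4.4, -2.7, 2.4)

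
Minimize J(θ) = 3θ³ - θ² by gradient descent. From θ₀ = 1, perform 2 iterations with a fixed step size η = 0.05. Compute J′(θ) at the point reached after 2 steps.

J′(θ) = 9θ² - 2θ
Step 1: J′(1) = 7; θ₁ = 1 − 0.05·7 = 0.65
Step 2: J′(0.65) = 2.5025; θ₂ = 0.65 − 0.05·2.5025 = 0.524875
J′(θ) at (0.524875) = 1.429693890625

1.429693890625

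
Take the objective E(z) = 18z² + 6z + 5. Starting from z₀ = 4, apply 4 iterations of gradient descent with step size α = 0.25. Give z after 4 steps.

E′(z) = 36z + 6
Step 1: E′(4) = 150; z₁ = 4 − 0.25·150 = -33.5
Step 2: E′(-33.5) = -1200; z₂ = -33.5 − 0.25·(-1200) = 266.5
Step 3: E′(266.5) = 9600; z₃ = 266.5 − 0.25·9600 = -2133.5
Step 4: E′(-2133.5) = -76800; z₄ = -2133.5 − 0.25·(-76800) = 17066.5

17066.5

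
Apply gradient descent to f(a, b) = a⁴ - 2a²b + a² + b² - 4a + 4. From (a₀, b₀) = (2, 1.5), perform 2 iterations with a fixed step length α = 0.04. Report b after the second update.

1.6792

∇f = (4a³ - 4ab + 2a - 4, -2a² + 2b)
(a₁, b₁) = (2, 1.5) − 0.04·(20, -5) = (1.2, 1.7)
(a₂, b₂) = (1.2, 1.7) − 0.04·(-2.848, 0.52) = (1.31392, 1.6792)
b = 1.6792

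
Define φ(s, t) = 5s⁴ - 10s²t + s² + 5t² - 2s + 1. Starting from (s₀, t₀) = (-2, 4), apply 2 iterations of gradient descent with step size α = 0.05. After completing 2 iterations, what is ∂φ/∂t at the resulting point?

-75.57489

∇φ = (20s³ - 20st + 2s - 2, -10s² + 10t)
(s₁, t₁) = (-2, 4) − 0.05·(-6, 0) = (-1.7, 4)
(s₂, t₂) = (-1.7, 4) − 0.05·(32.34, 11.1) = (-3.317, 3.445)
∂φ/∂t at (-3.317, 3.445) = -75.57489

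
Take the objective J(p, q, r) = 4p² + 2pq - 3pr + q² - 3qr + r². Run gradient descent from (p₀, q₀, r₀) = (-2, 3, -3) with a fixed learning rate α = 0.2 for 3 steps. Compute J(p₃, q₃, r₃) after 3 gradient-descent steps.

∇J = (8p + 2q - 3r, 2p + 2q - 3r, -3p - 3q + 2r)
Step 1: at (-2, 3, -3), ∇J = (-1, 11, -9) → (-2, 3, -3) − 0.2·(-1, 11, -9) = (-1.8, 0.8, -1.2)
Step 2: at (-1.8, 0.8, -1.2), ∇J = (-9.2, 1.6, 0.6) → (-1.8, 0.8, -1.2) − 0.2·(-9.2, 1.6, 0.6) = (0.04, 0.48, -1.32)
Step 3: at (0.04, 0.48, -1.32), ∇J = (5.24, 5, -4.2) → (0.04, 0.48, -1.32) − 0.2·(5.24, 5, -4.2) = (-1.008, -0.52, -0.48)
J(-1.008, -0.52, -0.48) = 3.413056

3.413056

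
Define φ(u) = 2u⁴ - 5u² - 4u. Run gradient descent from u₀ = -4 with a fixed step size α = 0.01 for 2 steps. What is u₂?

0.84088192

φ′(u) = 8u³ - 10u - 4
Step 1: φ′(-4) = -476; u₁ = -4 − 0.01·(-476) = 0.76
Step 2: φ′(0.76) = -8.088192; u₂ = 0.76 − 0.01·(-8.088192) = 0.84088192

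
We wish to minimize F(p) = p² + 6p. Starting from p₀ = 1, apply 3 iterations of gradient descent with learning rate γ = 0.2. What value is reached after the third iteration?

F′(p) = 2p + 6
Step 1: F′(1) = 8; p₁ = 1 − 0.2·8 = -0.6
Step 2: F′(-0.6) = 4.8; p₂ = -0.6 − 0.2·4.8 = -1.56
Step 3: F′(-1.56) = 2.88; p₃ = -1.56 − 0.2·2.88 = -2.136

-2.136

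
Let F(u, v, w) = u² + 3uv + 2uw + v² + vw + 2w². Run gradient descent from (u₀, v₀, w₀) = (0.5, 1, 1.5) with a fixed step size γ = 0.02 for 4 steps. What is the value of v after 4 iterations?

0.68543808

∇F = (2u + 3v + 2w, 3u + 2v + w, 2u + v + 4w)
(u₁, v₁, w₁) = (0.5, 1, 1.5) − 0.02·(7, 5, 8) = (0.36, 0.9, 1.34)
(u₂, v₂, w₂) = (0.36, 0.9, 1.34) − 0.02·(6.1, 4.22, 6.98) = (0.238, 0.8156, 1.2004)
(u₃, v₃, w₃) = (0.238, 0.8156, 1.2004) − 0.02·(5.3236, 3.5456, 6.0932) = (0.131528, 0.744688, 1.078536)
(u₄, v₄, w₄) = (0.131528, 0.744688, 1.078536) − 0.02·(4.654192, 2.962496, 5.321888) = (0.03844416, 0.68543808, 0.97209824)
v = 0.68543808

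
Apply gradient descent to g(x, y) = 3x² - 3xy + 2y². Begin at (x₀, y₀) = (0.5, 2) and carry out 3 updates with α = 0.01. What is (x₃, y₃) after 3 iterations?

(0.57908, 1.8152475)

∇g = (6x - 3y, -3x + 4y)
(x₁, y₁) = (0.5, 2) − 0.01·(-3, 6.5) = (0.53, 1.935)
(x₂, y₂) = (0.53, 1.935) − 0.01·(-2.625, 6.15) = (0.55625, 1.8735)
(x₃, y₃) = (0.55625, 1.8735) − 0.01·(-2.283, 5.82525) = (0.57908, 1.8152475)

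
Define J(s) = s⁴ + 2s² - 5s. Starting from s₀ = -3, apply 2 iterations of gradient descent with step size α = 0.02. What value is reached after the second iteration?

J′(s) = 4s³ + 4s - 5
Step 1: J′(-3) = -125; s₁ = -3 − 0.02·(-125) = -0.5
Step 2: J′(-0.5) = -7.5; s₂ = -0.5 − 0.02·(-7.5) = -0.35

-0.35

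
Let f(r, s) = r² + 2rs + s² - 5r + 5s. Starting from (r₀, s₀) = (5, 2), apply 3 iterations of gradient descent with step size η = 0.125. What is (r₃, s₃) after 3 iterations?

(3.8125, -2.9375)

∇f = (2r + 2s - 5, 2r + 2s + 5)
Step 1: at (5, 2), ∇f = (9, 19) → (5, 2) − 0.125·(9, 19) = (3.875, -0.375)
Step 2: at (3.875, -0.375), ∇f = (2, 12) → (3.875, -0.375) − 0.125·(2, 12) = (3.625, -1.875)
Step 3: at (3.625, -1.875), ∇f = (-1.5, 8.5) → (3.625, -1.875) − 0.125·(-1.5, 8.5) = (3.8125, -2.9375)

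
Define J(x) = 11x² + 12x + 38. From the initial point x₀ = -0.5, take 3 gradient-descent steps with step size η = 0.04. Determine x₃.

-0.545376

J′(x) = 22x + 12
Step 1: J′(-0.5) = 1; x₁ = -0.5 − 0.04·1 = -0.54
Step 2: J′(-0.54) = 0.12; x₂ = -0.54 − 0.04·0.12 = -0.5448
Step 3: J′(-0.5448) = 0.0144; x₃ = -0.5448 − 0.04·0.0144 = -0.545376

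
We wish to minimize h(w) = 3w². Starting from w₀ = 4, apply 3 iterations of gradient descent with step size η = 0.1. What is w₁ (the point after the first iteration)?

h′(w) = 6w
w₁ = 4 − 0.1·24 = 1.6

1.6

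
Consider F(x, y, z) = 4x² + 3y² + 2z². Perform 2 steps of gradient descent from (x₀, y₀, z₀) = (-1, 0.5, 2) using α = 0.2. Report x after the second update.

∇F = (8x, 6y, 4z)
Step 1: at (-1, 0.5, 2), ∇F = (-8, 3, 8) → (-1, 0.5, 2) − 0.2·(-8, 3, 8) = (0.6, -0.1, 0.4)
Step 2: at (0.6, -0.1, 0.4), ∇F = (4.8, -0.6, 1.6) → (0.6, -0.1, 0.4) − 0.2·(4.8, -0.6, 1.6) = (-0.36, 0.02, 0.08)
x = -0.36

-0.36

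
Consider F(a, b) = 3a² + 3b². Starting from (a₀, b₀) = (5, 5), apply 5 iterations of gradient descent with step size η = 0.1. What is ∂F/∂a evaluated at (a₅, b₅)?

∇F = (6a, 6b)
Step 1: at (5, 5), ∇F = (30, 30) → (5, 5) − 0.1·(30, 30) = (2, 2)
Step 2: at (2, 2), ∇F = (12, 12) → (2, 2) − 0.1·(12, 12) = (0.8, 0.8)
Step 3: at (0.8, 0.8), ∇F = (4.8, 4.8) → (0.8, 0.8) − 0.1·(4.8, 4.8) = (0.32, 0.32)
Step 4: at (0.32, 0.32), ∇F = (1.92, 1.92) → (0.32, 0.32) − 0.1·(1.92, 1.92) = (0.128, 0.128)
Step 5: at (0.128, 0.128), ∇F = (0.768, 0.768) → (0.128, 0.128) − 0.1·(0.768, 0.768) = (0.0512, 0.0512)
∂F/∂a at (0.0512, 0.0512) = 0.3072

0.3072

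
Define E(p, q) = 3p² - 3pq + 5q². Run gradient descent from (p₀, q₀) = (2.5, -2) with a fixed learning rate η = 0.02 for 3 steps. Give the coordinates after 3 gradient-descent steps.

∇E = (6p - 3q, -3p + 10q)
(p₁, q₁) = (2.5, -2) − 0.02·(21, -27.5) = (2.08, -1.45)
(p₂, q₂) = (2.08, -1.45) − 0.02·(16.83, -20.74) = (1.7434, -1.0352)
(p₃, q₃) = (1.7434, -1.0352) − 0.02·(13.566, -15.5822) = (1.47208, -0.723556)

(1.47208, -0.723556)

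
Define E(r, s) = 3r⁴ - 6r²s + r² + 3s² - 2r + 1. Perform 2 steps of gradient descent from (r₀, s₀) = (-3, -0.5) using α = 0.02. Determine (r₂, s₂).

∇E = (12r³ - 12rs + 2r - 2, -6r² + 6s)
Step 1: at (-3, -0.5), ∇E = (-350, -57) → (-3, -0.5) − 0.02·(-350, -57) = (4, 0.64)
Step 2: at (4, 0.64), ∇E = (743.28, -92.16) → (4, 0.64) − 0.02·(743.28, -92.16) = (-10.8656, 2.4832)

(-10.8656, 2.4832)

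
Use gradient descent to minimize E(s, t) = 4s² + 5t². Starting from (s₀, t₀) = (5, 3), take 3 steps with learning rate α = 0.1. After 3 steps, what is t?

∇E = (8s, 10t)
(s₁, t₁) = (5, 3) − 0.1·(40, 30) = (1, 0)
(s₂, t₂) = (1, 0) − 0.1·(8, 0) = (0.2, 0)
(s₃, t₃) = (0.2, 0) − 0.1·(1.6, 0) = (0.04, 0)
t = 0

0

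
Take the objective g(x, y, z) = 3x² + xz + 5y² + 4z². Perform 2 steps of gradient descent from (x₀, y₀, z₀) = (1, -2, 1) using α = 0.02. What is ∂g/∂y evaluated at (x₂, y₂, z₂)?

-12.8

∇g = (6x + z, 10y, x + 8z)
Step 1: at (1, -2, 1), ∇g = (7, -20, 9) → (1, -2, 1) − 0.02·(7, -20, 9) = (0.86, -1.6, 0.82)
Step 2: at (0.86, -1.6, 0.82), ∇g = (5.98, -16, 7.42) → (0.86, -1.6, 0.82) − 0.02·(5.98, -16, 7.42) = (0.7404, -1.28, 0.6716)
∂g/∂y at (0.7404, -1.28, 0.6716) = -12.8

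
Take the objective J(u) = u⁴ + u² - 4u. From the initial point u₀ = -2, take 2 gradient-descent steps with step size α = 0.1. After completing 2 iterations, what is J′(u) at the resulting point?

J′(u) = 4u³ + 2u - 4
u₁ = -2 − 0.1·(-40) = 2
u₂ = 2 − 0.1·32 = -1.2
J′(u) at (-1.2) = -13.312

-13.312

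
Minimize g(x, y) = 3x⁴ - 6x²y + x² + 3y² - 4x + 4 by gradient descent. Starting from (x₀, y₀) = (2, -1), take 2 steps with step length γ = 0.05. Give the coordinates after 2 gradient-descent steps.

∇g = (12x³ - 12xy + 2x - 4, -6x² + 6y)
(x₁, y₁) = (2, -1) − 0.05·(120, -30) = (-4, 0.5)
(x₂, y₂) = (-4, 0.5) − 0.05·(-756, -93) = (33.8, 5.15)

(33.8, 5.15)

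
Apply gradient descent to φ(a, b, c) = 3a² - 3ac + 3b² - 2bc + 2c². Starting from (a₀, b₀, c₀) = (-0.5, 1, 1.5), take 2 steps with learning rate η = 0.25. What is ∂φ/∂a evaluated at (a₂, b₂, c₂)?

∇φ = (6a - 3c, 6b - 2c, -3a - 2b + 4c)
(a₁, b₁, c₁) = (-0.5, 1, 1.5) − 0.25·(-7.5, 3, 5.5) = (1.375, 0.25, 0.125)
(a₂, b₂, c₂) = (1.375, 0.25, 0.125) − 0.25·(7.875, 1.25, -4.125) = (-0.59375, -0.0625, 1.15625)
∂φ/∂a at (-0.59375, -0.0625, 1.15625) = -7.03125

-7.03125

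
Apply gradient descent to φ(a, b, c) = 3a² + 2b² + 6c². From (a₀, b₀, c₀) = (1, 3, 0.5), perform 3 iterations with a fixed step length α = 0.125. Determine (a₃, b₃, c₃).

(0.015625, 0.375, -0.0625)

∇φ = (6a, 4b, 12c)
(a₁, b₁, c₁) = (1, 3, 0.5) − 0.125·(6, 12, 6) = (0.25, 1.5, -0.25)
(a₂, b₂, c₂) = (0.25, 1.5, -0.25) − 0.125·(1.5, 6, -3) = (0.0625, 0.75, 0.125)
(a₃, b₃, c₃) = (0.0625, 0.75, 0.125) − 0.125·(0.375, 3, 1.5) = (0.015625, 0.375, -0.0625)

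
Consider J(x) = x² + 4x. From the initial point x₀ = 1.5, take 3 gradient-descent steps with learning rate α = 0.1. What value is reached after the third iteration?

-0.208

J′(x) = 2x + 4
x₁ = 1.5 − 0.1·7 = 0.8
x₂ = 0.8 − 0.1·5.6 = 0.24
x₃ = 0.24 − 0.1·4.48 = -0.208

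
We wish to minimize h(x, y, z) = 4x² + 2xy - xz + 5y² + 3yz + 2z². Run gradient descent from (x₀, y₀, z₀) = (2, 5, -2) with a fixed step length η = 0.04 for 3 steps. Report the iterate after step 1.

(0.88, 3.08, -2.2)

∇h = (8x + 2y - z, 2x + 10y + 3z, -x + 3y + 4z)
Step 1: at (2, 5, -2), ∇h = (28, 48, 5) → (2, 5, -2) − 0.04·(28, 48, 5) = (0.88, 3.08, -2.2)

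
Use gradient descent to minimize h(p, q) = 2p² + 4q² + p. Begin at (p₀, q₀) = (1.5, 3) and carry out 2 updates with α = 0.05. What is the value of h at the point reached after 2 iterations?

7.0494

∇h = (4p + 1, 8q)
(p₁, q₁) = (1.5, 3) − 0.05·(7, 24) = (1.15, 1.8)
(p₂, q₂) = (1.15, 1.8) − 0.05·(5.6, 14.4) = (0.87, 1.08)
h(0.87, 1.08) = 7.0494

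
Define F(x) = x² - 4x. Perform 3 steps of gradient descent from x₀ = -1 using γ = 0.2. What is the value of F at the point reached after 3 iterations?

F′(x) = 2x - 4
Step 1: F′(-1) = -6; x₁ = -1 − 0.2·(-6) = 0.2
Step 2: F′(0.2) = -3.6; x₂ = 0.2 − 0.2·(-3.6) = 0.92
Step 3: F′(0.92) = -2.16; x₃ = 0.92 − 0.2·(-2.16) = 1.352
F(1.352) = -3.580096

-3.580096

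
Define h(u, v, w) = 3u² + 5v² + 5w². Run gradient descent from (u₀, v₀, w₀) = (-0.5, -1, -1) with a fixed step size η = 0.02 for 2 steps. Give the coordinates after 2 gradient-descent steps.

∇h = (6u, 10v, 10w)
Step 1: at (-0.5, -1, -1), ∇h = (-3, -10, -10) → (-0.5, -1, -1) − 0.02·(-3, -10, -10) = (-0.44, -0.8, -0.8)
Step 2: at (-0.44, -0.8, -0.8), ∇h = (-2.64, -8, -8) → (-0.44, -0.8, -0.8) − 0.02·(-2.64, -8, -8) = (-0.3872, -0.64, -0.64)

(-0.3872, -0.64, -0.64)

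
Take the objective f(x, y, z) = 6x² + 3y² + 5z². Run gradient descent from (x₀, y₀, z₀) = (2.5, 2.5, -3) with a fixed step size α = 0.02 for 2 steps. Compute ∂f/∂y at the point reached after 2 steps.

∇f = (12x, 6y, 10z)
Step 1: at (2.5, 2.5, -3), ∇f = (30, 15, -30) → (2.5, 2.5, -3) − 0.02·(30, 15, -30) = (1.9, 2.2, -2.4)
Step 2: at (1.9, 2.2, -2.4), ∇f = (22.8, 13.2, -24) → (1.9, 2.2, -2.4) − 0.02·(22.8, 13.2, -24) = (1.444, 1.936, -1.92)
∂f/∂y at (1.444, 1.936, -1.92) = 11.616

11.616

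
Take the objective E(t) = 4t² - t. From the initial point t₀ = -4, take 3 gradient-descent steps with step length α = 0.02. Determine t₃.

E′(t) = 8t - 1
t₁ = -4 − 0.02·(-33) = -3.34
t₂ = -3.34 − 0.02·(-27.72) = -2.7856
t₃ = -2.7856 − 0.02·(-23.2848) = -2.319904

-2.319904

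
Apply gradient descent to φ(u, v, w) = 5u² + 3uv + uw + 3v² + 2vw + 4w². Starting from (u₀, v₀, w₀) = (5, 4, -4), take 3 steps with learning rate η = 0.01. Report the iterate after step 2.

∇φ = (10u + 3v + w, 3u + 6v + 2w, u + 2v + 8w)
(u₁, v₁, w₁) = (5, 4, -4) − 0.01·(58, 31, -19) = (4.42, 3.69, -3.81)
(u₂, v₂, w₂) = (4.42, 3.69, -3.81) − 0.01·(51.46, 27.78, -18.68) = (3.9054, 3.4122, -3.6232)

(3.9054, 3.4122, -3.6232)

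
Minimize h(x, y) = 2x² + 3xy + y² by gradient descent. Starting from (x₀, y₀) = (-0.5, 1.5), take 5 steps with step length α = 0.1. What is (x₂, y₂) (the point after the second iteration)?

(-0.855, 1.305)

∇h = (4x + 3y, 3x + 2y)
(x₁, y₁) = (-0.5, 1.5) − 0.1·(2.5, 1.5) = (-0.75, 1.35)
(x₂, y₂) = (-0.75, 1.35) − 0.1·(1.05, 0.45) = (-0.855, 1.305)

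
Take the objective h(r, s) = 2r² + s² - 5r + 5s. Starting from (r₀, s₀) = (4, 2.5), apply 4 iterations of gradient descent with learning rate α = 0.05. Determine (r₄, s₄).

(2.3764, 0.7805)

∇h = (4r - 5, 2s + 5)
Step 1: at (4, 2.5), ∇h = (11, 10) → (4, 2.5) − 0.05·(11, 10) = (3.45, 2)
Step 2: at (3.45, 2), ∇h = (8.8, 9) → (3.45, 2) − 0.05·(8.8, 9) = (3.01, 1.55)
Step 3: at (3.01, 1.55), ∇h = (7.04, 8.1) → (3.01, 1.55) − 0.05·(7.04, 8.1) = (2.658, 1.145)
Step 4: at (2.658, 1.145), ∇h = (5.632, 7.29) → (2.658, 1.145) − 0.05·(5.632, 7.29) = (2.3764, 0.7805)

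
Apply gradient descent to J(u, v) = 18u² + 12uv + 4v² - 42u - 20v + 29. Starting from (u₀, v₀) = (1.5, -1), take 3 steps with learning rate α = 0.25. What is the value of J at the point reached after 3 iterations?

85062.5

∇J = (36u + 12v - 42, 12u + 8v - 20)
(u₁, v₁) = (1.5, -1) − 0.25·(0, -10) = (1.5, 1.5)
(u₂, v₂) = (1.5, 1.5) − 0.25·(30, 10) = (-6, -1)
(u₃, v₃) = (-6, -1) − 0.25·(-270, -100) = (61.5, 24)
J(61.5, 24) = 85062.5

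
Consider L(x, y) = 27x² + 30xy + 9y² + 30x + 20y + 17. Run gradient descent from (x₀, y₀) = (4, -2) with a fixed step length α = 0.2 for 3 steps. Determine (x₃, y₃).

∇L = (54x + 30y + 30, 30x + 18y + 20)
Step 1: at (4, -2), ∇L = (186, 104) → (4, -2) − 0.2·(186, 104) = (-33.2, -22.8)
Step 2: at (-33.2, -22.8), ∇L = (-2446.8, -1386.4) → (-33.2, -22.8) − 0.2·(-2446.8, -1386.4) = (456.16, 254.48)
Step 3: at (456.16, 254.48), ∇L = (32297.04, 18285.44) → (456.16, 254.48) − 0.2·(32297.04, 18285.44) = (-6003.248, -3402.608)

(-6003.248, -3402.608)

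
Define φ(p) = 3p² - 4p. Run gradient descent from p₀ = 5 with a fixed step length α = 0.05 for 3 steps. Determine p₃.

φ′(p) = 6p - 4
p₁ = 5 − 0.05·26 = 3.7
p₂ = 3.7 − 0.05·18.2 = 2.79
p₃ = 2.79 − 0.05·12.74 = 2.153

2.153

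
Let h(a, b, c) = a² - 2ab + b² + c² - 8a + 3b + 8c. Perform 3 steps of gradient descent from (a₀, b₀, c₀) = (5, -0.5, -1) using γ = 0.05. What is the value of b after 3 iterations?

∇h = (2a - 2b - 8, -2a + 2b + 3, 2c + 8)
Step 1: at (5, -0.5, -1), ∇h = (3, -8, 6) → (5, -0.5, -1) − 0.05·(3, -8, 6) = (4.85, -0.1, -1.3)
Step 2: at (4.85, -0.1, -1.3), ∇h = (1.9, -6.9, 5.4) → (4.85, -0.1, -1.3) − 0.05·(1.9, -6.9, 5.4) = (4.755, 0.245, -1.57)
Step 3: at (4.755, 0.245, -1.57), ∇h = (1.02, -6.02, 4.86) → (4.755, 0.245, -1.57) − 0.05·(1.02, -6.02, 4.86) = (4.704, 0.546, -1.813)
b = 0.546

0.546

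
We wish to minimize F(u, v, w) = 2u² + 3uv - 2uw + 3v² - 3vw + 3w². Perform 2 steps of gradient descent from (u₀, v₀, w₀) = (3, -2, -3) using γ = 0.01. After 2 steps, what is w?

∇F = (4u + 3v - 2w, 3u + 6v - 3w, -2u - 3v + 6w)
Step 1: at (3, -2, -3), ∇F = (12, 6, -18) → (3, -2, -3) − 0.01·(12, 6, -18) = (2.88, -2.06, -2.82)
Step 2: at (2.88, -2.06, -2.82), ∇F = (10.98, 4.74, -16.5) → (2.88, -2.06, -2.82) − 0.01·(10.98, 4.74, -16.5) = (2.7702, -2.1074, -2.655)
w = -2.655

-2.655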